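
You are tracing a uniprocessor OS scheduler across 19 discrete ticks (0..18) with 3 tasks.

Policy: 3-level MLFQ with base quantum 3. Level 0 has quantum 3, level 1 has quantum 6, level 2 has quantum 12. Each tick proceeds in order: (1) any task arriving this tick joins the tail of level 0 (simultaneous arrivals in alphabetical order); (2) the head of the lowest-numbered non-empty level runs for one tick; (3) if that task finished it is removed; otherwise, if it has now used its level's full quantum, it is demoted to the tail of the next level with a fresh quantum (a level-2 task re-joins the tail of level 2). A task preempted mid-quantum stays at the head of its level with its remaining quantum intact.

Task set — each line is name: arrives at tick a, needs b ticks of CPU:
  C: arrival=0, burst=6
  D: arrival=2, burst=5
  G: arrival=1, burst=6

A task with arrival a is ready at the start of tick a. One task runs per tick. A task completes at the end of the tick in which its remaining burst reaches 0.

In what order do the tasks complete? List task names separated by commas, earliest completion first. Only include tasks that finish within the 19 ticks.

t=0: L0/L1/L2 = C/-/- → run C
t=1: L0/L1/L2 = CG/-/- → run C
t=2: L0/L1/L2 = CGD/-/- → run C
t=3: L0/L1/L2 = GD/C/- → run G
t=4: L0/L1/L2 = GD/C/- → run G
t=5: L0/L1/L2 = GD/C/- → run G
t=6: L0/L1/L2 = D/CG/- → run D
t=7: L0/L1/L2 = D/CG/- → run D
t=8: L0/L1/L2 = D/CG/- → run D
t=9: L0/L1/L2 = -/CGD/- → run C
t=10: L0/L1/L2 = -/CGD/- → run C
t=11: L0/L1/L2 = -/CGD/- → run C
t=12: L0/L1/L2 = -/GD/- → run G
t=13: L0/L1/L2 = -/GD/- → run G
t=14: L0/L1/L2 = -/GD/- → run G
t=15: L0/L1/L2 = -/D/- → run D
t=16: L0/L1/L2 = -/D/- → run D
t=17: (idle)
t=18: (idle)

completion order = C, G, D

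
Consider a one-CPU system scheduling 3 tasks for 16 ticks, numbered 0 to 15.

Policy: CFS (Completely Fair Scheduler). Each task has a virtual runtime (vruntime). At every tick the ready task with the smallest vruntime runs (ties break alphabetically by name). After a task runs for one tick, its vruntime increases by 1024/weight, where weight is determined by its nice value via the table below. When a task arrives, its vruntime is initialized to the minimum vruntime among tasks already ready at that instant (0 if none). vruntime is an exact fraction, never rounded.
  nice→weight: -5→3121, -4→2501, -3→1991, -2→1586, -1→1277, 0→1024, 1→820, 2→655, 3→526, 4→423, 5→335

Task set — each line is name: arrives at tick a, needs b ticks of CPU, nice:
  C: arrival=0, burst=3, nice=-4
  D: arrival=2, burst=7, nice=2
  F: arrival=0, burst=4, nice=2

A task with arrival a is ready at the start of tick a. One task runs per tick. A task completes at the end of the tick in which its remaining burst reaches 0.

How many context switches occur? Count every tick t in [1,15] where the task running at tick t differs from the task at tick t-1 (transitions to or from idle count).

context switches = 11

t=0: vr[C=0 F=0] → run C
t=1: vr[C=1024/2501 F=0] → run F
t=2: vr[C=1024/2501 D=1024/2501 F=1024/655] → run C
t=3: vr[C=2048/2501 D=1024/2501 F=1024/655] → run D
t=4: vr[C=2048/2501 D=3231744/1638155 F=1024/655] → run C
t=5: vr[D=3231744/1638155 F=1024/655] → run F
t=6: vr[D=3231744/1638155 F=2048/655] → run D
t=7: vr[D=5792768/1638155 F=2048/655] → run F
t=8: vr[D=5792768/1638155 F=3072/655] → run D
t=9: vr[D=8353792/1638155 F=3072/655] → run F
t=10: vr[D=8353792/1638155] → run D
t=11: vr[D=10914816/1638155] → run D
t=12: vr[D=2695168/327631] → run D
t=13: vr[D=16036864/1638155] → run D
t=14: (idle)
t=15: (idle)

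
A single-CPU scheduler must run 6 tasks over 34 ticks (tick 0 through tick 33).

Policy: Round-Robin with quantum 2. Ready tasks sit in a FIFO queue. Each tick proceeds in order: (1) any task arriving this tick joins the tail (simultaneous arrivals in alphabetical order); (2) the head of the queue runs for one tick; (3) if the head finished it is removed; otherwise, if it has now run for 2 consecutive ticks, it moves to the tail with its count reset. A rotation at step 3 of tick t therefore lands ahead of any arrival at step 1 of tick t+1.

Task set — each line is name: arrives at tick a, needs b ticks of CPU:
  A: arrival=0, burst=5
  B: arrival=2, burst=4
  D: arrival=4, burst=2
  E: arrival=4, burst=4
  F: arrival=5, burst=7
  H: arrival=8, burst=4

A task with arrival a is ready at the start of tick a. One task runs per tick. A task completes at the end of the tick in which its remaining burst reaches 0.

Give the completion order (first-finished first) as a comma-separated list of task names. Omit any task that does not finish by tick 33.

t=0: queue=[A] q_used=0 → run A
t=1: queue=[A] q_used=1 → run A
t=2: queue=[A,B] q_used=0 → run A
t=3: queue=[A,B] q_used=1 → run A
t=4: queue=[B,A,D,E] q_used=0 → run B
t=5: queue=[B,A,D,E,F] q_used=1 → run B
t=6: queue=[A,D,E,F,B] q_used=0 → run A
t=7: queue=[D,E,F,B] q_used=0 → run D
t=8: queue=[D,E,F,B,H] q_used=1 → run D
t=9: queue=[E,F,B,H] q_used=0 → run E
t=10: queue=[E,F,B,H] q_used=1 → run E
t=11: queue=[F,B,H,E] q_used=0 → run F
t=12: queue=[F,B,H,E] q_used=1 → run F
t=13: queue=[B,H,E,F] q_used=0 → run B
t=14: queue=[B,H,E,F] q_used=1 → run B
t=15: queue=[H,E,F] q_used=0 → run H
t=16: queue=[H,E,F] q_used=1 → run H
t=17: queue=[E,F,H] q_used=0 → run E
t=18: queue=[E,F,H] q_used=1 → run E
t=19: queue=[F,H] q_used=0 → run F
t=20: queue=[F,H] q_used=1 → run F
t=21: queue=[H,F] q_used=0 → run H
t=22: queue=[H,F] q_used=1 → run H
t=23: queue=[F] q_used=0 → run F
t=24: queue=[F] q_used=1 → run F
t=25: queue=[F] q_used=0 → run F
t=26: (idle)
t=27: (idle)
t=28: (idle)
t=29: (idle)
t=30: (idle)
t=31: (idle)
t=32: (idle)
t=33: (idle)

completion order = A, D, B, E, H, F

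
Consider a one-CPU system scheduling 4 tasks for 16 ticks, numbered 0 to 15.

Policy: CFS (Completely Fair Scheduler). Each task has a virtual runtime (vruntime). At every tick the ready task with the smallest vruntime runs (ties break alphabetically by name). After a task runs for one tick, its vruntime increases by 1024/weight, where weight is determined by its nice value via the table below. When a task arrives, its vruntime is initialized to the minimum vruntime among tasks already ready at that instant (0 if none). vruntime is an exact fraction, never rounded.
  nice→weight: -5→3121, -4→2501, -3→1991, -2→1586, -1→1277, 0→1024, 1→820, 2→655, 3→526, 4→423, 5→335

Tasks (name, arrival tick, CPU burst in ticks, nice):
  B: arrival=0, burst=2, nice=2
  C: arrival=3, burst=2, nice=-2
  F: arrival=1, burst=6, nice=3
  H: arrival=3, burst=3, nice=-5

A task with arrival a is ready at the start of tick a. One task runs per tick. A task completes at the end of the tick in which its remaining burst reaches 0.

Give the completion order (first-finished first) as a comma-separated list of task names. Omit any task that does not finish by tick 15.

t=0: vr[B=0] → run B
t=1: vr[B=1024/655 F=1024/655] → run B
t=2: vr[F=1024/655] → run F
t=3: vr[C=604672/172265 F=604672/172265 H=604672/172265] → run C
t=4: vr[C=567704576/136606145 F=604672/172265 H=604672/172265] → run F
t=5: vr[C=567704576/136606145 F=940032/172265 H=604672/172265] → run H
t=6: vr[C=567704576/136606145 F=940032/172265 H=2063580672/537639065] → run H
t=7: vr[C=567704576/136606145 F=940032/172265 H=2239980032/537639065] → run C
t=8: vr[F=940032/172265 H=2239980032/537639065] → run H
t=9: vr[F=940032/172265] → run F
t=10: vr[F=1275392/172265] → run F
t=11: vr[F=1610752/172265] → run F
t=12: vr[F=1946112/172265] → run F
t=13: (idle)
t=14: (idle)
t=15: (idle)

completion order = B, C, H, F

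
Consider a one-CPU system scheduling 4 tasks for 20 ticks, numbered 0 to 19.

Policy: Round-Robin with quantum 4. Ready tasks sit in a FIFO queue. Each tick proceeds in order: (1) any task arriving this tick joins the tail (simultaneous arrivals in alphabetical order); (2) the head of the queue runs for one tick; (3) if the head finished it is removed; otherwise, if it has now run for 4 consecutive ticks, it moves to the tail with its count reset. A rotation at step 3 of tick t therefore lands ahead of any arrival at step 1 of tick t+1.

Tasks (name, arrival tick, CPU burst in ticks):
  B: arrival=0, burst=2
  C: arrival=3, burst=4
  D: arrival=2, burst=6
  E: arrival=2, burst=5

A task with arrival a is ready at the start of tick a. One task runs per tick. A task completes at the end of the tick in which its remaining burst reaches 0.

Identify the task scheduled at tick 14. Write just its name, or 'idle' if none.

running at tick 14 = D

t=0: queue=[B] q_used=0 → run B
t=1: queue=[B] q_used=1 → run B
t=2: queue=[D,E] q_used=0 → run D
t=3: queue=[D,E,C] q_used=1 → run D
t=4: queue=[D,E,C] q_used=2 → run D
t=5: queue=[D,E,C] q_used=3 → run D
t=6: queue=[E,C,D] q_used=0 → run E
t=7: queue=[E,C,D] q_used=1 → run E
t=8: queue=[E,C,D] q_used=2 → run E
t=9: queue=[E,C,D] q_used=3 → run E
t=10: queue=[C,D,E] q_used=0 → run C
t=11: queue=[C,D,E] q_used=1 → run C
t=12: queue=[C,D,E] q_used=2 → run C
t=13: queue=[C,D,E] q_used=3 → run C
t=14: queue=[D,E] q_used=0 → run D
t=15: queue=[D,E] q_used=1 → run D
t=16: queue=[E] q_used=0 → run E
t=17: (idle)
t=18: (idle)
t=19: (idle)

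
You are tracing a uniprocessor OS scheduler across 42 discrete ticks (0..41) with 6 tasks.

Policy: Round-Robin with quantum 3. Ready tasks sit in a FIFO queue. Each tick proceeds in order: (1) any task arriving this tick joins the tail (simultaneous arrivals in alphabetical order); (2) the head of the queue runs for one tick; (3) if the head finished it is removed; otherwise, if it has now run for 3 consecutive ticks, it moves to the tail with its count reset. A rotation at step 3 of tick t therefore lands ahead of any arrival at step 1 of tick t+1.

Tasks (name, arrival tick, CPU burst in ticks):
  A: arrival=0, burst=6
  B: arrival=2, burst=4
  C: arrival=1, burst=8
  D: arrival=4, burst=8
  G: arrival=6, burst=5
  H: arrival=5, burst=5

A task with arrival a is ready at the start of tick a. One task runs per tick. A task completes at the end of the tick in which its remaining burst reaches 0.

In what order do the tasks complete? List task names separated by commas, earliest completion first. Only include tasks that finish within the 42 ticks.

completion order = A, B, H, C, G, D

t=0: queue=[A] q_used=0 → run A
t=1: queue=[A,C] q_used=1 → run A
t=2: queue=[A,C,B] q_used=2 → run A
t=3: queue=[C,B,A] q_used=0 → run C
t=4: queue=[C,B,A,D] q_used=1 → run C
t=5: queue=[C,B,A,D,H] q_used=2 → run C
t=6: queue=[B,A,D,H,C,G] q_used=0 → run B
t=7: queue=[B,A,D,H,C,G] q_used=1 → run B
t=8: queue=[B,A,D,H,C,G] q_used=2 → run B
t=9: queue=[A,D,H,C,G,B] q_used=0 → run A
t=10: queue=[A,D,H,C,G,B] q_used=1 → run A
t=11: queue=[A,D,H,C,G,B] q_used=2 → run A
t=12: queue=[D,H,C,G,B] q_used=0 → run D
t=13: queue=[D,H,C,G,B] q_used=1 → run D
t=14: queue=[D,H,C,G,B] q_used=2 → run D
t=15: queue=[H,C,G,B,D] q_used=0 → run H
t=16: queue=[H,C,G,B,D] q_used=1 → run H
t=17: queue=[H,C,G,B,D] q_used=2 → run H
t=18: queue=[C,G,B,D,H] q_used=0 → run C
t=19: queue=[C,G,B,D,H] q_used=1 → run C
t=20: queue=[C,G,B,D,H] q_used=2 → run C
t=21: queue=[G,B,D,H,C] q_used=0 → run G
t=22: queue=[G,B,D,H,C] q_used=1 → run G
t=23: queue=[G,B,D,H,C] q_used=2 → run G
t=24: queue=[B,D,H,C,G] q_used=0 → run B
t=25: queue=[D,H,C,G] q_used=0 → run D
t=26: queue=[D,H,C,G] q_used=1 → run D
t=27: queue=[D,H,C,G] q_used=2 → run D
t=28: queue=[H,C,G,D] q_used=0 → run H
t=29: queue=[H,C,G,D] q_used=1 → run H
t=30: queue=[C,G,D] q_used=0 → run C
t=31: queue=[C,G,D] q_used=1 → run C
t=32: queue=[G,D] q_used=0 → run G
t=33: queue=[G,D] q_used=1 → run G
t=34: queue=[D] q_used=0 → run D
t=35: queue=[D] q_used=1 → run D
t=36: (idle)
t=37: (idle)
t=38: (idle)
t=39: (idle)
t=40: (idle)
t=41: (idle)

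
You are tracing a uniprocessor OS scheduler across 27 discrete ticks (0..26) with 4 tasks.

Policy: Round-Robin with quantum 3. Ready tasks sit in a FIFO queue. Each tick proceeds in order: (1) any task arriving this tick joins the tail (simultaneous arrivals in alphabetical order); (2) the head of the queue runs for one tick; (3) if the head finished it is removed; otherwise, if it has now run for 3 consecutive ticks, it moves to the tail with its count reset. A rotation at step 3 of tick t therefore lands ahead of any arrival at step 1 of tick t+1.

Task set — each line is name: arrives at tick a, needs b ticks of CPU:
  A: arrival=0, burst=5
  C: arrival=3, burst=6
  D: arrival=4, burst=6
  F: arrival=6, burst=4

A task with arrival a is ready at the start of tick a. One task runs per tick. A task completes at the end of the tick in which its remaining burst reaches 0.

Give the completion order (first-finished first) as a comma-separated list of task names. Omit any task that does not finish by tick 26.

completion order = A, C, D, F

t=0: queue=[A] q_used=0 → run A
t=1: queue=[A] q_used=1 → run A
t=2: queue=[A] q_used=2 → run A
t=3: queue=[A,C] q_used=0 → run A
t=4: queue=[A,C,D] q_used=1 → run A
t=5: queue=[C,D] q_used=0 → run C
t=6: queue=[C,D,F] q_used=1 → run C
t=7: queue=[C,D,F] q_used=2 → run C
t=8: queue=[D,F,C] q_used=0 → run D
t=9: queue=[D,F,C] q_used=1 → run D
t=10: queue=[D,F,C] q_used=2 → run D
t=11: queue=[F,C,D] q_used=0 → run F
t=12: queue=[F,C,D] q_used=1 → run F
t=13: queue=[F,C,D] q_used=2 → run F
t=14: queue=[C,D,F] q_used=0 → run C
t=15: queue=[C,D,F] q_used=1 → run C
t=16: queue=[C,D,F] q_used=2 → run C
t=17: queue=[D,F] q_used=0 → run D
t=18: queue=[D,F] q_used=1 → run D
t=19: queue=[D,F] q_used=2 → run D
t=20: queue=[F] q_used=0 → run F
t=21: (idle)
t=22: (idle)
t=23: (idle)
t=24: (idle)
t=25: (idle)
t=26: (idle)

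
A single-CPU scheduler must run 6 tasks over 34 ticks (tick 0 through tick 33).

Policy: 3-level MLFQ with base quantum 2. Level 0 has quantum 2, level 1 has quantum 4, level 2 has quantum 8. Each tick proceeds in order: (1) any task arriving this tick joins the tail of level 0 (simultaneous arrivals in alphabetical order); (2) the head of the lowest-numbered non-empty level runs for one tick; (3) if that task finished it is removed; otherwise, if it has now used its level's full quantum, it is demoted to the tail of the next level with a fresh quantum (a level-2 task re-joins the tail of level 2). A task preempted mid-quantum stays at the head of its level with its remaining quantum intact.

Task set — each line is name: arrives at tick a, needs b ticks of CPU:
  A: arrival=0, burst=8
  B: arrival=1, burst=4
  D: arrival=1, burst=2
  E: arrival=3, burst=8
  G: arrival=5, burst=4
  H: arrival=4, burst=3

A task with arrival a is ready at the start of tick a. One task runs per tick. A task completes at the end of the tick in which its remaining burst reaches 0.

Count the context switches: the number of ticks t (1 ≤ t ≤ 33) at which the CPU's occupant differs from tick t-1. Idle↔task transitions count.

t=0: L0/L1/L2 = A/-/- → run A
t=1: L0/L1/L2 = ABD/-/- → run A
t=2: L0/L1/L2 = BD/A/- → run B
t=3: L0/L1/L2 = BDE/A/- → run B
t=4: L0/L1/L2 = DEH/AB/- → run D
t=5: L0/L1/L2 = DEHG/AB/- → run D
t=6: L0/L1/L2 = EHG/AB/- → run E
t=7: L0/L1/L2 = EHG/AB/- → run E
t=8: L0/L1/L2 = HG/ABE/- → run H
t=9: L0/L1/L2 = HG/ABE/- → run H
t=10: L0/L1/L2 = G/ABEH/- → run G
t=11: L0/L1/L2 = G/ABEH/- → run G
t=12: L0/L1/L2 = -/ABEHG/- → run A
t=13: L0/L1/L2 = -/ABEHG/- → run A
t=14: L0/L1/L2 = -/ABEHG/- → run A
t=15: L0/L1/L2 = -/ABEHG/- → run A
t=16: L0/L1/L2 = -/BEHG/A → run B
t=17: L0/L1/L2 = -/BEHG/A → run B
t=18: L0/L1/L2 = -/EHG/A → run E
t=19: L0/L1/L2 = -/EHG/A → run E
t=20: L0/L1/L2 = -/EHG/A → run E
t=21: L0/L1/L2 = -/EHG/A → run E
t=22: L0/L1/L2 = -/HG/AE → run H
t=23: L0/L1/L2 = -/G/AE → run G
t=24: L0/L1/L2 = -/G/AE → run G
t=25: L0/L1/L2 = -/-/AE → run A
t=26: L0/L1/L2 = -/-/AE → run A
t=27: L0/L1/L2 = -/-/E → run E
t=28: L0/L1/L2 = -/-/E → run E
t=29: (idle)
t=30: (idle)
t=31: (idle)
t=32: (idle)
t=33: (idle)

context switches = 13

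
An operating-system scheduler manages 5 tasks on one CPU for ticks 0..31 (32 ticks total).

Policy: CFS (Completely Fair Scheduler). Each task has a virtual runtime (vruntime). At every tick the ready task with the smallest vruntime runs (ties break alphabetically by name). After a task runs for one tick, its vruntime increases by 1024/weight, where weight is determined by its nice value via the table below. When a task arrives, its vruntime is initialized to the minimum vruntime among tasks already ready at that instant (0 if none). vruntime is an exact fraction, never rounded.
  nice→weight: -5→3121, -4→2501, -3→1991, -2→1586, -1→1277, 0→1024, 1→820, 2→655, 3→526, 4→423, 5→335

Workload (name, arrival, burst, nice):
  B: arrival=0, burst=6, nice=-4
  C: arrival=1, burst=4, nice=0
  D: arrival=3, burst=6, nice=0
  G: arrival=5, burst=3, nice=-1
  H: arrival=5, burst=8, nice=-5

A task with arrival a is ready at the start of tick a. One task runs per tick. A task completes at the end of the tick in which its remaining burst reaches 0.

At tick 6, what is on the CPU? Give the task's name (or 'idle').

running at tick 6 = G

t=0: vr[B=0] → run B
t=1: vr[B=1024/2501 C=1024/2501] → run B
t=2: vr[B=2048/2501 C=1024/2501] → run C
t=3: vr[B=2048/2501 C=3525/2501 D=2048/2501] → run B
t=4: vr[B=3072/2501 C=3525/2501 D=2048/2501] → run D
t=5: vr[B=3072/2501 C=3525/2501 D=4549/2501 G=3072/2501 H=3072/2501] → run B
t=6: vr[B=4096/2501 C=3525/2501 D=4549/2501 G=3072/2501 H=3072/2501] → run G
t=7: vr[B=4096/2501 C=3525/2501 D=4549/2501 G=6483968/3193777 H=3072/2501] → run H
t=8: vr[B=4096/2501 C=3525/2501 D=4549/2501 G=6483968/3193777 H=12148736/7805621] → run C
t=9: vr[B=4096/2501 C=6026/2501 D=4549/2501 G=6483968/3193777 H=12148736/7805621] → run H
t=10: vr[B=4096/2501 C=6026/2501 D=4549/2501 G=6483968/3193777 H=14709760/7805621] → run B
t=11: vr[B=5120/2501 C=6026/2501 D=4549/2501 G=6483968/3193777 H=14709760/7805621] → run D
t=12: vr[B=5120/2501 C=6026/2501 D=7050/2501 G=6483968/3193777 H=14709760/7805621] → run H
t=13: vr[B=5120/2501 C=6026/2501 D=7050/2501 G=6483968/3193777 H=17270784/7805621] → run G
t=14: vr[B=5120/2501 C=6026/2501 D=7050/2501 G=9044992/3193777 H=17270784/7805621] → run B
t=15: vr[C=6026/2501 D=7050/2501 G=9044992/3193777 H=17270784/7805621] → run H
t=16: vr[C=6026/2501 D=7050/2501 G=9044992/3193777 H=19831808/7805621] → run C
t=17: vr[C=8527/2501 D=7050/2501 G=9044992/3193777 H=19831808/7805621] → run H
t=18: vr[C=8527/2501 D=7050/2501 G=9044992/3193777 H=22392832/7805621] → run D
t=19: vr[C=8527/2501 D=9551/2501 G=9044992/3193777 H=22392832/7805621] → run G
t=20: vr[C=8527/2501 D=9551/2501 H=22392832/7805621] → run H
t=21: vr[C=8527/2501 D=9551/2501 H=24953856/7805621] → run H
t=22: vr[C=8527/2501 D=9551/2501 H=27514880/7805621] → run C
t=23: vr[D=9551/2501 H=27514880/7805621] → run H
t=24: vr[D=9551/2501] → run D
t=25: vr[D=12052/2501] → run D
t=26: vr[D=14553/2501] → run D
t=27: (idle)
t=28: (idle)
t=29: (idle)
t=30: (idle)
t=31: (idle)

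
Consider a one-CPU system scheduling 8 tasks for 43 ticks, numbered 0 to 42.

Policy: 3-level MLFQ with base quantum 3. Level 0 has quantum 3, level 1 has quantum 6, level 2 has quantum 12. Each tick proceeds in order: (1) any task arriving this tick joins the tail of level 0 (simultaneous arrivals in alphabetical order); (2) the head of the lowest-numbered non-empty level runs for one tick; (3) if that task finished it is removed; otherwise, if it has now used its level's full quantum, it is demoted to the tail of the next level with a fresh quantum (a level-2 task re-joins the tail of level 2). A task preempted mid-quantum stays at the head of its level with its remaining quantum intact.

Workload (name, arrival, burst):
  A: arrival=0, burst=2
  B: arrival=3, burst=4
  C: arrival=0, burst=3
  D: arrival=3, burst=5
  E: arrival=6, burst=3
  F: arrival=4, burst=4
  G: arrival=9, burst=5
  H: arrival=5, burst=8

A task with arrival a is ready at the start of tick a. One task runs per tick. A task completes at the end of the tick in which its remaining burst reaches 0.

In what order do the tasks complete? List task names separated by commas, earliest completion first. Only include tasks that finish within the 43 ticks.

t=0: L0/L1/L2 = AC/-/- → run A
t=1: L0/L1/L2 = AC/-/- → run A
t=2: L0/L1/L2 = C/-/- → run C
t=3: L0/L1/L2 = CBD/-/- → run C
t=4: L0/L1/L2 = CBDF/-/- → run C
t=5: L0/L1/L2 = BDFH/-/- → run B
t=6: L0/L1/L2 = BDFHE/-/- → run B
t=7: L0/L1/L2 = BDFHE/-/- → run B
t=8: L0/L1/L2 = DFHE/B/- → run D
t=9: L0/L1/L2 = DFHEG/B/- → run D
t=10: L0/L1/L2 = DFHEG/B/- → run D
t=11: L0/L1/L2 = FHEG/BD/- → run F
t=12: L0/L1/L2 = FHEG/BD/- → run F
t=13: L0/L1/L2 = FHEG/BD/- → run F
t=14: L0/L1/L2 = HEG/BDF/- → run H
t=15: L0/L1/L2 = HEG/BDF/- → run H
t=16: L0/L1/L2 = HEG/BDF/- → run H
t=17: L0/L1/L2 = EG/BDFH/- → run E
t=18: L0/L1/L2 = EG/BDFH/- → run E
t=19: L0/L1/L2 = EG/BDFH/- → run E
t=20: L0/L1/L2 = G/BDFH/- → run G
t=21: L0/L1/L2 = G/BDFH/- → run G
t=22: L0/L1/L2 = G/BDFH/- → run G
t=23: L0/L1/L2 = -/BDFHG/- → run B
t=24: L0/L1/L2 = -/DFHG/- → run D
t=25: L0/L1/L2 = -/DFHG/- → run D
t=26: L0/L1/L2 = -/FHG/- → run F
t=27: L0/L1/L2 = -/HG/- → run H
t=28: L0/L1/L2 = -/HG/- → run H
t=29: L0/L1/L2 = -/HG/- → run H
t=30: L0/L1/L2 = -/HG/- → run H
t=31: L0/L1/L2 = -/HG/- → run H
t=32: L0/L1/L2 = -/G/- → run G
t=33: L0/L1/L2 = -/G/- → run G
t=34: (idle)
t=35: (idle)
t=36: (idle)
t=37: (idle)
t=38: (idle)
t=39: (idle)
t=40: (idle)
t=41: (idle)
t=42: (idle)

completion order = A, C, E, B, D, F, H, G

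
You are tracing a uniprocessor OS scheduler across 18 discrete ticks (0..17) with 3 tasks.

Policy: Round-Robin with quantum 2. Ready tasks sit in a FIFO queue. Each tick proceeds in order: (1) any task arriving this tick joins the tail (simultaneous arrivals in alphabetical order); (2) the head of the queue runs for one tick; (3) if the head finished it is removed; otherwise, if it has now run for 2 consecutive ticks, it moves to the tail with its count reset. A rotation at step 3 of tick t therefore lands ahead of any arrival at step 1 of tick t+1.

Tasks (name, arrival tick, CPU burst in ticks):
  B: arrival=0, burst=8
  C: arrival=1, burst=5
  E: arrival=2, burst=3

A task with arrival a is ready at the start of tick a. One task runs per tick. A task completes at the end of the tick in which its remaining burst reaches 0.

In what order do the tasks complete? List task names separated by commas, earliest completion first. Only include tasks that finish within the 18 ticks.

completion order = E, C, B

t=0: queue=[B] q_used=0 → run B
t=1: queue=[B,C] q_used=1 → run B
t=2: queue=[C,B,E] q_used=0 → run C
t=3: queue=[C,B,E] q_used=1 → run C
t=4: queue=[B,E,C] q_used=0 → run B
t=5: queue=[B,E,C] q_used=1 → run B
t=6: queue=[E,C,B] q_used=0 → run E
t=7: queue=[E,C,B] q_used=1 → run E
t=8: queue=[C,B,E] q_used=0 → run C
t=9: queue=[C,B,E] q_used=1 → run C
t=10: queue=[B,E,C] q_used=0 → run B
t=11: queue=[B,E,C] q_used=1 → run B
t=12: queue=[E,C,B] q_used=0 → run E
t=13: queue=[C,B] q_used=0 → run C
t=14: queue=[B] q_used=0 → run B
t=15: queue=[B] q_used=1 → run B
t=16: (idle)
t=17: (idle)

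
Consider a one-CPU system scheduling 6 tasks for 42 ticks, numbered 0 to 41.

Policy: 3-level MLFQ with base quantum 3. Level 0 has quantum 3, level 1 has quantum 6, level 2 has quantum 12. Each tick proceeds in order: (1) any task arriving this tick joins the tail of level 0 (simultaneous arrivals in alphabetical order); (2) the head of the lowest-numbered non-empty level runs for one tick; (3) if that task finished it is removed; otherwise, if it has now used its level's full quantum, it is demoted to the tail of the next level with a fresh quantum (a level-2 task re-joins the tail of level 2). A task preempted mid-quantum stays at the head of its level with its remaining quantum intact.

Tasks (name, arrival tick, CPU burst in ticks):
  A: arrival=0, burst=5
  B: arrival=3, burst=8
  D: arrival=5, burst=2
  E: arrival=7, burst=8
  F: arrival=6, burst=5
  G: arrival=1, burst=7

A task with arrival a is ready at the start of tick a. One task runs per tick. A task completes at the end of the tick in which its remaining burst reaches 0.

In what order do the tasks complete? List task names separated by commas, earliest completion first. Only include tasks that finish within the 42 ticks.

t=0: L0/L1/L2 = A/-/- → run A
t=1: L0/L1/L2 = AG/-/- → run A
t=2: L0/L1/L2 = AG/-/- → run A
t=3: L0/L1/L2 = GB/A/- → run G
t=4: L0/L1/L2 = GB/A/- → run G
t=5: L0/L1/L2 = GBD/A/- → run G
t=6: L0/L1/L2 = BDF/AG/- → run B
t=7: L0/L1/L2 = BDFE/AG/- → run B
t=8: L0/L1/L2 = BDFE/AG/- → run B
t=9: L0/L1/L2 = DFE/AGB/- → run D
t=10: L0/L1/L2 = DFE/AGB/- → run D
t=11: L0/L1/L2 = FE/AGB/- → run F
t=12: L0/L1/L2 = FE/AGB/- → run F
t=13: L0/L1/L2 = FE/AGB/- → run F
t=14: L0/L1/L2 = E/AGBF/- → run E
t=15: L0/L1/L2 = E/AGBF/- → run E
t=16: L0/L1/L2 = E/AGBF/- → run E
t=17: L0/L1/L2 = -/AGBFE/- → run A
t=18: L0/L1/L2 = -/AGBFE/- → run A
t=19: L0/L1/L2 = -/GBFE/- → run G
t=20: L0/L1/L2 = -/GBFE/- → run G
t=21: L0/L1/L2 = -/GBFE/- → run G
t=22: L0/L1/L2 = -/GBFE/- → run G
t=23: L0/L1/L2 = -/BFE/- → run B
t=24: L0/L1/L2 = -/BFE/- → run B
t=25: L0/L1/L2 = -/BFE/- → run B
t=26: L0/L1/L2 = -/BFE/- → run B
t=27: L0/L1/L2 = -/BFE/- → run B
t=28: L0/L1/L2 = -/FE/- → run F
t=29: L0/L1/L2 = -/FE/- → run F
t=30: L0/L1/L2 = -/E/- → run E
t=31: L0/L1/L2 = -/E/- → run E
t=32: L0/L1/L2 = -/E/- → run E
t=33: L0/L1/L2 = -/E/- → run E
t=34: L0/L1/L2 = -/E/- → run E
t=35: (idle)
t=36: (idle)
t=37: (idle)
t=38: (idle)
t=39: (idle)
t=40: (idle)
t=41: (idle)

completion order = D, A, G, B, F, E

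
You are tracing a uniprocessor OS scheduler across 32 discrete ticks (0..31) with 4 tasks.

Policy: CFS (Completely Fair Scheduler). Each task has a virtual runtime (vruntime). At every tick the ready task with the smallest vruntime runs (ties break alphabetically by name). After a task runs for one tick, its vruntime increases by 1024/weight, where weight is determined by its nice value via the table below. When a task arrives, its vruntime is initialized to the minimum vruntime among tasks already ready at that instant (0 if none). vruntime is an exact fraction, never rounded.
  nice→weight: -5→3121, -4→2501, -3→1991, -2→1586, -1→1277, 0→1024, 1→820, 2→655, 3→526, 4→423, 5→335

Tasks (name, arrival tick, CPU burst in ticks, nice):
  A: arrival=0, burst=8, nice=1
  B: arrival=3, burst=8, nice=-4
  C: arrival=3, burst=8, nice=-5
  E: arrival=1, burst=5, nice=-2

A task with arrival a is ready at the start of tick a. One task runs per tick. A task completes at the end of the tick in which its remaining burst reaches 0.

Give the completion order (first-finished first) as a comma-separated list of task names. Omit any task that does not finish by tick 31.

t=0: vr[A=0] → run A
t=1: vr[A=256/205 E=256/205] → run A
t=2: vr[A=512/205 E=256/205] → run E
t=3: vr[A=512/205 B=307968/162565 C=307968/162565 E=307968/162565] → run B
t=4: vr[A=512/205 B=374528/162565 C=307968/162565 E=307968/162565] → run C
t=5: vr[A=512/205 B=374528/162565 C=1127634688/507365365 E=307968/162565] → run E
t=6: vr[A=512/205 B=374528/162565 C=1127634688/507365365 E=412928/162565] → run C
t=7: vr[A=512/205 B=374528/162565 C=1294101248/507365365 E=412928/162565] → run B
t=8: vr[A=512/205 B=441088/162565 C=1294101248/507365365 E=412928/162565] → run A
t=9: vr[A=768/205 B=441088/162565 C=1294101248/507365365 E=412928/162565] → run E
t=10: vr[A=768/205 B=441088/162565 C=1294101248/507365365 E=517888/162565] → run C
t=11: vr[A=768/205 B=441088/162565 C=1460567808/507365365 E=517888/162565] → run B
t=12: vr[A=768/205 B=507648/162565 C=1460567808/507365365 E=517888/162565] → run C
t=13: vr[A=768/205 B=507648/162565 C=1627034368/507365365 E=517888/162565] → run B
t=14: vr[A=768/205 B=574208/162565 C=1627034368/507365365 E=517888/162565] → run E
t=15: vr[A=768/205 B=574208/162565 C=1627034368/507365365 E=622848/162565] → run C
t=16: vr[A=768/205 B=574208/162565 C=1793500928/507365365 E=622848/162565] → run B
t=17: vr[A=768/205 B=640768/162565 C=1793500928/507365365 E=622848/162565] → run C
t=18: vr[A=768/205 B=640768/162565 C=1959967488/507365365 E=622848/162565] → run A
t=19: vr[A=1024/205 B=640768/162565 C=1959967488/507365365 E=622848/162565] → run E
t=20: vr[A=1024/205 B=640768/162565 C=1959967488/507365365] → run C
t=21: vr[A=1024/205 B=640768/162565 C=2126434048/507365365] → run B
t=22: vr[A=1024/205 B=707328/162565 C=2126434048/507365365] → run C
t=23: vr[A=1024/205 B=707328/162565] → run B
t=24: vr[A=1024/205 B=773888/162565] → run B
t=25: vr[A=1024/205] → run A
t=26: vr[A=256/41] → run A
t=27: vr[A=1536/205] → run A
t=28: vr[A=1792/205] → run A
t=29: (idle)
t=30: (idle)
t=31: (idle)

completion order = E, C, B, A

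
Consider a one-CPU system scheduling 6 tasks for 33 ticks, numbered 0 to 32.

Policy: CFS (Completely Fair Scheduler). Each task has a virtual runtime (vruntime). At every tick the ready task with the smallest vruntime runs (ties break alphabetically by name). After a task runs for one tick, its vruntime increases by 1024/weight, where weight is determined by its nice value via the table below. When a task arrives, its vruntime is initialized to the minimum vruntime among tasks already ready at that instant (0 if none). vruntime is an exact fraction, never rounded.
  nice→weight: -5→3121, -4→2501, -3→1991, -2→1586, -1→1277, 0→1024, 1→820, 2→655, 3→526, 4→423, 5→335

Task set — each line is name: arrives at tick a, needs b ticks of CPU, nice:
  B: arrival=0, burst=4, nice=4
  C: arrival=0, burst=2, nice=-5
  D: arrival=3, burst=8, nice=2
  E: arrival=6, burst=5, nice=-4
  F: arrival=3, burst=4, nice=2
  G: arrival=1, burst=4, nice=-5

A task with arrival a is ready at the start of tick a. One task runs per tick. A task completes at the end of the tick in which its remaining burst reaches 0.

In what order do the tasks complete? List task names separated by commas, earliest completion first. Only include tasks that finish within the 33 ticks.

completion order = C, G, E, F, B, D

t=0: vr[B=0 C=0] → run B
t=1: vr[B=1024/423 C=0 G=0] → run C
t=2: vr[B=1024/423 C=1024/3121 G=0] → run G
t=3: vr[B=1024/423 C=1024/3121 D=1024/3121 F=1024/3121 G=1024/3121] → run C
t=4: vr[B=1024/423 D=1024/3121 F=1024/3121 G=1024/3121] → run D
t=5: vr[B=1024/423 D=3866624/2044255 F=1024/3121 G=1024/3121] → run F
t=6: vr[B=1024/423 D=3866624/2044255 E=1024/3121 F=3866624/2044255 G=1024/3121] → run E
t=7: vr[B=1024/423 D=3866624/2044255 E=5756928/7805621 F=3866624/2044255 G=1024/3121] → run G
t=8: vr[B=1024/423 D=3866624/2044255 E=5756928/7805621 F=3866624/2044255 G=2048/3121] → run G
t=9: vr[B=1024/423 D=3866624/2044255 E=5756928/7805621 F=3866624/2044255 G=3072/3121] → run E
t=10: vr[B=1024/423 D=3866624/2044255 E=8952832/7805621 F=3866624/2044255 G=3072/3121] → run G
t=11: vr[B=1024/423 D=3866624/2044255 E=8952832/7805621 F=3866624/2044255] → run E
t=12: vr[B=1024/423 D=3866624/2044255 E=12148736/7805621 F=3866624/2044255] → run E
t=13: vr[B=1024/423 D=3866624/2044255 E=15344640/7805621 F=3866624/2044255] → run D
t=14: vr[B=1024/423 D=7062528/2044255 E=15344640/7805621 F=3866624/2044255] → run F
t=15: vr[B=1024/423 D=7062528/2044255 E=15344640/7805621 F=7062528/2044255] → run E
t=16: vr[B=1024/423 D=7062528/2044255 F=7062528/2044255] → run B
t=17: vr[B=2048/423 D=7062528/2044255 F=7062528/2044255] → run D
t=18: vr[B=2048/423 D=10258432/2044255 F=7062528/2044255] → run F
t=19: vr[B=2048/423 D=10258432/2044255 F=10258432/2044255] → run B
t=20: vr[B=1024/141 D=10258432/2044255 F=10258432/2044255] → run D
t=21: vr[B=1024/141 D=13454336/2044255 F=10258432/2044255] → run F
t=22: vr[B=1024/141 D=13454336/2044255] → run D
t=23: vr[B=1024/141 D=3330048/408851] → run B
t=24: vr[D=3330048/408851] → run D
t=25: vr[D=19846144/2044255] → run D
t=26: vr[D=23042048/2044255] → run D
t=27: (idle)
t=28: (idle)
t=29: (idle)
t=30: (idle)
t=31: (idle)
t=32: (idle)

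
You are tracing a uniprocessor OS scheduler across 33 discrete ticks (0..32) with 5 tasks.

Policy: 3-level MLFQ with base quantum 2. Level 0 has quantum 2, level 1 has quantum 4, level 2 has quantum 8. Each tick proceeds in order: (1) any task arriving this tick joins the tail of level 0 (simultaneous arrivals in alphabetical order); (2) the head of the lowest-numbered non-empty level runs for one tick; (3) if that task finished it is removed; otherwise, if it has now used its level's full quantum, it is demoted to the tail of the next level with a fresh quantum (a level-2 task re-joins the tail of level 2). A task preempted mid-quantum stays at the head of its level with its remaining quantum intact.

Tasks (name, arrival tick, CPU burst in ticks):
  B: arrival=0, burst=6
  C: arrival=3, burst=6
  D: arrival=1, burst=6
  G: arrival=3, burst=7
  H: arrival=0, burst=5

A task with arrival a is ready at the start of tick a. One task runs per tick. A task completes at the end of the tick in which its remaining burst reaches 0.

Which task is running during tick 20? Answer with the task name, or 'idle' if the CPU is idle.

t=0: L0/L1/L2 = BH/-/- → run B
t=1: L0/L1/L2 = BHD/-/- → run B
t=2: L0/L1/L2 = HD/B/- → run H
t=3: L0/L1/L2 = HDCG/B/- → run H
t=4: L0/L1/L2 = DCG/BH/- → run D
t=5: L0/L1/L2 = DCG/BH/- → run D
t=6: L0/L1/L2 = CG/BHD/- → run C
t=7: L0/L1/L2 = CG/BHD/- → run C
t=8: L0/L1/L2 = G/BHDC/- → run G
t=9: L0/L1/L2 = G/BHDC/- → run G
t=10: L0/L1/L2 = -/BHDCG/- → run B
t=11: L0/L1/L2 = -/BHDCG/- → run B
t=12: L0/L1/L2 = -/BHDCG/- → run B
t=13: L0/L1/L2 = -/BHDCG/- → run B
t=14: L0/L1/L2 = -/HDCG/- → run H
t=15: L0/L1/L2 = -/HDCG/- → run H
t=16: L0/L1/L2 = -/HDCG/- → run H
t=17: L0/L1/L2 = -/DCG/- → run D
t=18: L0/L1/L2 = -/DCG/- → run D
t=19: L0/L1/L2 = -/DCG/- → run D
t=20: L0/L1/L2 = -/DCG/- → run D
t=21: L0/L1/L2 = -/CG/- → run C
t=22: L0/L1/L2 = -/CG/- → run C
t=23: L0/L1/L2 = -/CG/- → run C
t=24: L0/L1/L2 = -/CG/- → run C
t=25: L0/L1/L2 = -/G/- → run G
t=26: L0/L1/L2 = -/G/- → run G
t=27: L0/L1/L2 = -/G/- → run G
t=28: L0/L1/L2 = -/G/- → run G
t=29: L0/L1/L2 = -/-/G → run G
t=30: (idle)
t=31: (idle)
t=32: (idle)

running at tick 20 = D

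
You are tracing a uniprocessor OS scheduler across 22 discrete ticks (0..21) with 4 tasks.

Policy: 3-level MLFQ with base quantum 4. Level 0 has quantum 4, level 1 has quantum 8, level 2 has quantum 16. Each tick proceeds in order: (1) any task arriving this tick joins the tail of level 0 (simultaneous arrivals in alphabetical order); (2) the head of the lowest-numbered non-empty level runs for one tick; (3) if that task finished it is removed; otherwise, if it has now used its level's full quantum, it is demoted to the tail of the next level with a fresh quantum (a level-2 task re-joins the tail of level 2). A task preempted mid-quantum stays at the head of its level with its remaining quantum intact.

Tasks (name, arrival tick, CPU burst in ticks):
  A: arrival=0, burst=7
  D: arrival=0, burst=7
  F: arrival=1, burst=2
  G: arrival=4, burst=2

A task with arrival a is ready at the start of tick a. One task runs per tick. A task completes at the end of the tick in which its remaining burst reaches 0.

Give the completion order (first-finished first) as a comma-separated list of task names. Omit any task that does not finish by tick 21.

t=0: L0/L1/L2 = AD/-/- → run A
t=1: L0/L1/L2 = ADF/-/- → run A
t=2: L0/L1/L2 = ADF/-/- → run A
t=3: L0/L1/L2 = ADF/-/- → run A
t=4: L0/L1/L2 = DFG/A/- → run D
t=5: L0/L1/L2 = DFG/A/- → run D
t=6: L0/L1/L2 = DFG/A/- → run D
t=7: L0/L1/L2 = DFG/A/- → run D
t=8: L0/L1/L2 = FG/AD/- → run F
t=9: L0/L1/L2 = FG/AD/- → run F
t=10: L0/L1/L2 = G/AD/- → run G
t=11: L0/L1/L2 = G/AD/- → run G
t=12: L0/L1/L2 = -/AD/- → run A
t=13: L0/L1/L2 = -/AD/- → run A
t=14: L0/L1/L2 = -/AD/- → run A
t=15: L0/L1/L2 = -/D/- → run D
t=16: L0/L1/L2 = -/D/- → run D
t=17: L0/L1/L2 = -/D/- → run D
t=18: (idle)
t=19: (idle)
t=20: (idle)
t=21: (idle)

completion order = F, G, A, D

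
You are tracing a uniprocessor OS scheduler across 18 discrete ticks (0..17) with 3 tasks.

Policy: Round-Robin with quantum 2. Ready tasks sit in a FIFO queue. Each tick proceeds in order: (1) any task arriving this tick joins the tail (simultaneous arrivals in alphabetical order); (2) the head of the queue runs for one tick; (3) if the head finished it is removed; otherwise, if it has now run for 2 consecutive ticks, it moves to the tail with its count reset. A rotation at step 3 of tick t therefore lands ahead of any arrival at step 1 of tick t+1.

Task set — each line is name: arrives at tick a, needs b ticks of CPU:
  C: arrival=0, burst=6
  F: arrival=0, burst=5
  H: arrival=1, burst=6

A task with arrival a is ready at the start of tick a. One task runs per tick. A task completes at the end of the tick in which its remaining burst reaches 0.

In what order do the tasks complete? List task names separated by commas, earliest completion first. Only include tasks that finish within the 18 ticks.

completion order = C, F, H

t=0: queue=[C,F] q_used=0 → run C
t=1: queue=[C,F,H] q_used=1 → run C
t=2: queue=[F,H,C] q_used=0 → run F
t=3: queue=[F,H,C] q_used=1 → run F
t=4: queue=[H,C,F] q_used=0 → run H
t=5: queue=[H,C,F] q_used=1 → run H
t=6: queue=[C,F,H] q_used=0 → run C
t=7: queue=[C,F,H] q_used=1 → run C
t=8: queue=[F,H,C] q_used=0 → run F
t=9: queue=[F,H,C] q_used=1 → run F
t=10: queue=[H,C,F] q_used=0 → run H
t=11: queue=[H,C,F] q_used=1 → run H
t=12: queue=[C,F,H] q_used=0 → run C
t=13: queue=[C,F,H] q_used=1 → run C
t=14: queue=[F,H] q_used=0 → run F
t=15: queue=[H] q_used=0 → run H
t=16: queue=[H] q_used=1 → run H
t=17: (idle)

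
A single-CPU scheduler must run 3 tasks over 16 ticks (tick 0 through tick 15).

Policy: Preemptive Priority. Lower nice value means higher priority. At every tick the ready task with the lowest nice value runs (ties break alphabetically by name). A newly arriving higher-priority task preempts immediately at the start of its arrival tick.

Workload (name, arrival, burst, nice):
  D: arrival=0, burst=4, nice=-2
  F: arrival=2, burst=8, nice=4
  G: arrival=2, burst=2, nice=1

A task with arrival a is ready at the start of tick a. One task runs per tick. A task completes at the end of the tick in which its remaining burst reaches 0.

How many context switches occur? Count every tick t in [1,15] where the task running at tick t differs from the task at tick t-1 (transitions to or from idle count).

context switches = 3

t=0: ready={D} → run D
t=1: ready={D} → run D
t=2: ready={D,F,G} → run D
t=3: ready={D,F,G} → run D
t=4: ready={F,G} → run G
t=5: ready={F,G} → run G
t=6: ready={F} → run F
t=7: ready={F} → run F
t=8: ready={F} → run F
t=9: ready={F} → run F
t=10: ready={F} → run F
t=11: ready={F} → run F
t=12: ready={F} → run F
t=13: ready={F} → run F
t=14: (idle)
t=15: (idle)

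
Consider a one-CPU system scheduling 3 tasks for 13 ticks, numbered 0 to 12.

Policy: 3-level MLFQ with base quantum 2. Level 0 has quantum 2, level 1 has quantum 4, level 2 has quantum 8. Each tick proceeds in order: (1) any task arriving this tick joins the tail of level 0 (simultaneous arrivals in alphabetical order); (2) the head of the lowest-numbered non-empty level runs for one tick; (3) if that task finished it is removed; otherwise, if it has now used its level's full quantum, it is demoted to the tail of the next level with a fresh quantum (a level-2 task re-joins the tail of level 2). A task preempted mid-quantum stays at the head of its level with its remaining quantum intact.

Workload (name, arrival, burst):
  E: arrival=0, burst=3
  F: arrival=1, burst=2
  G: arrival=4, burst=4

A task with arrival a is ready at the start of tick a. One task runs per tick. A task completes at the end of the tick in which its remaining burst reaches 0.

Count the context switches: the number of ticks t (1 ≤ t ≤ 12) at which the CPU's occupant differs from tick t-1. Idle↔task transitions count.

t=0: L0/L1/L2 = E/-/- → run E
t=1: L0/L1/L2 = EF/-/- → run E
t=2: L0/L1/L2 = F/E/- → run F
t=3: L0/L1/L2 = F/E/- → run F
t=4: L0/L1/L2 = G/E/- → run G
t=5: L0/L1/L2 = G/E/- → run G
t=6: L0/L1/L2 = -/EG/- → run E
t=7: L0/L1/L2 = -/G/- → run G
t=8: L0/L1/L2 = -/G/- → run G
t=9: (idle)
t=10: (idle)
t=11: (idle)
t=12: (idle)

context switches = 5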